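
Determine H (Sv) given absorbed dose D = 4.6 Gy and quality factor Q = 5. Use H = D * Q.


H = D * Q
H = 4.6 * 5
H = 23.000 Sv

23.000


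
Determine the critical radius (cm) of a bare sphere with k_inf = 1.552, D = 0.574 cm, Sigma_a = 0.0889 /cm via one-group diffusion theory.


L^2 = D / Sigma_a = 0.574 / 0.0889 = 6.456693 cm^2
B_m^2 = (k_inf - 1) / L^2 = (1.552 - 1) / 6.456693 = 0.08549268 /cm^2
For a bare sphere: B_g = pi/R, so R_c = pi / sqrt(B_m^2)
R_c = pi / sqrt(0.08549268) = 10.744 cm

10.744


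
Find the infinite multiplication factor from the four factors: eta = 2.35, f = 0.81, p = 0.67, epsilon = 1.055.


k_inf = eta * f * p * epsilon
k_inf = 2.35 * 0.81 * 0.67 * 1.055
k_inf = 1.3455

1.3455


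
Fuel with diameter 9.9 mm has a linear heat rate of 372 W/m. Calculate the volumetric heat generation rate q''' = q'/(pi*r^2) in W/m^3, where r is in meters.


r = D / 2 / 1000 = 9.9 / 2 / 1000 = 0.00495 m
q''' = q' / (pi * r^2)
q''' = 372 / (pi * 0.00495^2)
q''' = 4.8326e+06 W/m^3

4.8326e+06


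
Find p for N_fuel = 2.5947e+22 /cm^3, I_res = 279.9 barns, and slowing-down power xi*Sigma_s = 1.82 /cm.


p = exp(-N * I * 1e-24 / (xi*Sigma_s))
p = exp(-2.5947e+22 * 279.9 * 1e-24 / 1.82)
p = 0.018492

0.018492


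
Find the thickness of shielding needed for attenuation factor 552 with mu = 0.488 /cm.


x = ln(factor) / mu
x = ln(552) / 0.488
x = 12.938 cm

12.938


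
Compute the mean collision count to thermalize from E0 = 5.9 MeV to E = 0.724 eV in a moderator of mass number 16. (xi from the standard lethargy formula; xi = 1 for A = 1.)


xi = 1 + (A-1)^2/(2A)*ln((A-1)/(A+1)) = 0.1199467 (for A = 16)
n = ln(E0/E) / xi
n = ln(5.9e6 / 0.724) / 0.1199467
n = ln(8.149171e+06) / 0.1199467 = 132.67

132.67


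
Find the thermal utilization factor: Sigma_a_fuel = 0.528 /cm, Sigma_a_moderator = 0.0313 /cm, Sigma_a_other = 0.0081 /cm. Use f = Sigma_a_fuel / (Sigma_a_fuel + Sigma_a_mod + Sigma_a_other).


f = Sigma_a_fuel / (Sigma_a_fuel + Sigma_a_mod + Sigma_a_other)
f = 0.528 / (0.528 + 0.0313 + 0.0081)
f = 0.93056

0.93056


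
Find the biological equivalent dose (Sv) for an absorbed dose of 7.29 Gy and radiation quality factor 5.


H = D * Q
H = 7.29 * 5
H = 36.450 Sv

36.450


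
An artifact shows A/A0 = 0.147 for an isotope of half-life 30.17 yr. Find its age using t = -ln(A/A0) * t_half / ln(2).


lambda = ln(2) / t_half = ln(2) / 30.17 = 0.02297472 /yr
t = -ln(A/A0) / lambda
t = -ln(0.147) / 0.02297472
t = 83.454 yr

83.454


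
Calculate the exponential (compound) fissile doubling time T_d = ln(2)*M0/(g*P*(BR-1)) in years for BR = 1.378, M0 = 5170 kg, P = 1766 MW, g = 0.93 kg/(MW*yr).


Breeding gain G = BR - 1 = 1.378 - 1 = 0.378
Fissile production rate = g * P * G = 0.93 * 1766 * 0.378 = 620.81964 kg/yr
T_d = ln(2) * M0 / (g * P * G)
T_d = ln(2) * 5170 / 620.81964 = 5.7723 yr

5.7723


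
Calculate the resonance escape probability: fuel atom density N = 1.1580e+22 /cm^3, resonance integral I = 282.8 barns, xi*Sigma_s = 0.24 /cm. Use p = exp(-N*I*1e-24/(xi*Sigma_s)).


p = exp(-N * I * 1e-24 / (xi*Sigma_s))
p = exp(-1.1580e+22 * 282.8 * 1e-24 / 0.24)
p = 1.1858e-06

1.1858e-06


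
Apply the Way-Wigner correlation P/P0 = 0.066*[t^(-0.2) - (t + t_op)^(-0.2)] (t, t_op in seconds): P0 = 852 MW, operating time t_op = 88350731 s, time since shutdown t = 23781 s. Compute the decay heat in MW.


P/P0 = 0.066 * [t^(-0.2) - (t + t_op)^(-0.2)]
P/P0 = 0.066 * [23781^(-0.2) - (23781 + 88350731)^(-0.2)]
P/P0 = 0.066 * [0.1332766 - 0.02574747] = 0.007096923
P = 852 * 0.007096923 = 6.0466 MW

6.0466


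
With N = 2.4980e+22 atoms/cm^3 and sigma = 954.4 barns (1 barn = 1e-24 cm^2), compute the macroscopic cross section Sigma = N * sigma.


Sigma = N * sigma_barns * 1e-24
Sigma = 2.4980e+22 * 954.4 * 1e-24
Sigma = 23.841 /cm

23.841


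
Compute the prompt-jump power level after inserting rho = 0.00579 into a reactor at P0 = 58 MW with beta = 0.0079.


P1/P0 = beta / (beta - rho)
P1/P0 = 0.0079 / (0.0079 - 0.00579) = 3.744076
P1 = 58 * 3.744076 = 217.16 MW

217.16


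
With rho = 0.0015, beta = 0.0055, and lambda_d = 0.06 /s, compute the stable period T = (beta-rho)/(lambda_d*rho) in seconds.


T = (beta - rho) / (lambda_d * rho)
T = (0.0055 - 0.0015) / (0.06 * 0.0015)
T = 44.444 s

44.444


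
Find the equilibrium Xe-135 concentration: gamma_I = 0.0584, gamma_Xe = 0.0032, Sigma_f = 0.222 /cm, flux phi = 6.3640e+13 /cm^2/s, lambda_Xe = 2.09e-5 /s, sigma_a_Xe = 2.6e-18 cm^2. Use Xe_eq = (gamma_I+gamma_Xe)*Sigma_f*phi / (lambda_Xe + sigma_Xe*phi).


Xe_eq = (gamma_I + gamma_Xe) * Sigma_f * phi / (lambda_Xe + sigma_Xe * phi)
Numerator = (0.0584 + 0.0032) * 0.222 * 6.3640e+13 = 8.702897e+11
Denominator = 2.09e-5 + 2.6e-18 * 6.3640e+13 = 1.863640e-04
Xe_eq = 8.702897e+11 / 1.863640e-04 = 4.6698e+15 /cm^3

4.6698e+15


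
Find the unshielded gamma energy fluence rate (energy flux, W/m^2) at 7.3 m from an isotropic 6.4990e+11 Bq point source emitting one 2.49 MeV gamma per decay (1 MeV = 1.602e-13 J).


psi = A * E * 1.602e-13 / (4*pi*r^2)
psi = 6.4990e+11 * 2.49 * 1.602e-13 / (4*pi*7.3^2)
psi = 3.8713e-04 W/m^2

3.8713e-04


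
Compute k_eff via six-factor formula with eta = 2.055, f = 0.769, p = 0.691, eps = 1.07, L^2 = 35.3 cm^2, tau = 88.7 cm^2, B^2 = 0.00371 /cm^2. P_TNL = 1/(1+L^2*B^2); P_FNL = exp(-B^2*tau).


k_inf = eta*f*p*eps = 2.055*0.769*0.691*1.07 = 1.168423
P_TNL = 1/(1 + L^2*B^2) = 1/(1 + 35.3*0.00371) = 0.8842022
P_FNL = exp(-B^2*tau) = exp(-0.00371*88.7) = 0.7195876
k_eff = k_inf * P_TNL * P_FNL = 1.168423 * 0.8842022 * 0.7195876
k_eff = 0.74342

0.74342


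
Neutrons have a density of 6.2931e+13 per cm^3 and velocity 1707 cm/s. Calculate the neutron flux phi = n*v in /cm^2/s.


phi = n * v
phi = 6.2931e+13 * 1707
phi = 1.0742e+17 /cm^2/s

1.0742e+17


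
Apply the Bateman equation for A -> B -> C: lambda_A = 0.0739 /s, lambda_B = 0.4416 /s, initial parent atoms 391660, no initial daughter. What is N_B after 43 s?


N_B(t) = lambda_A * N_A0 / (lambda_B - lambda_A) * [exp(-lambda_A*t) - exp(-lambda_B*t)]
exp(-0.0739*43) = 0.04168141; exp(-0.4416*43) = 5.665900e-09
N_B = 0.0739 * 391660 / (0.4416 - 0.0739) * (0.04168141 - 5.665900e-09)
N_B = 3281.0

3281.0


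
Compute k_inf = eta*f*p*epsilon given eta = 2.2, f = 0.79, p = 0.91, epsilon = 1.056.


k_inf = eta * f * p * epsilon
k_inf = 2.2 * 0.79 * 0.91 * 1.056
k_inf = 1.6701

1.6701


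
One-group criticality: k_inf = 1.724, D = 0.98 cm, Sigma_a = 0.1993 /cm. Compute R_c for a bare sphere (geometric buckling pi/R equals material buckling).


L^2 = D / Sigma_a = 0.98 / 0.1993 = 4.917210 cm^2
B_m^2 = (k_inf - 1) / L^2 = (1.724 - 1) / 4.917210 = 0.1472380 /cm^2
For a bare sphere: B_g = pi/R, so R_c = pi / sqrt(B_m^2)
R_c = pi / sqrt(0.1472380) = 8.1873 cm

8.1873


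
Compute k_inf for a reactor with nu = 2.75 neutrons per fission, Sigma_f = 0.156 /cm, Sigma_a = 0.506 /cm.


k_inf = nu * Sigma_f / Sigma_a
k_inf = 2.75 * 0.156 / 0.506
k_inf = 0.84783

0.84783


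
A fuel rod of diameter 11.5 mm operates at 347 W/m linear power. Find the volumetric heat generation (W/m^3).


r = D / 2 / 1000 = 11.5 / 2 / 1000 = 0.00575 m
q''' = q' / (pi * r^2)
q''' = 347 / (pi * 0.00575^2)
q''' = 3.3407e+06 W/m^3

3.3407e+06


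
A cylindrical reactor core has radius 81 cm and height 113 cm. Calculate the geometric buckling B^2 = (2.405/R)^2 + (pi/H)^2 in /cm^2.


B^2 = (2.405/R)^2 + (pi/H)^2
B^2 = (2.405/81)^2 + (pi/113)^2
B^2 = 0.0016545 /cm^2

0.0016545


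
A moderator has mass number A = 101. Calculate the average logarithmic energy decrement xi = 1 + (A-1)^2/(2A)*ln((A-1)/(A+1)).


xi = 1 + (A-1)^2/(2A) * ln((A-1)/(A+1))
xi = 1 + (101-1)^2/(2*101) * ln((101-1)/(101 +1))
xi = 0.019672

0.019672


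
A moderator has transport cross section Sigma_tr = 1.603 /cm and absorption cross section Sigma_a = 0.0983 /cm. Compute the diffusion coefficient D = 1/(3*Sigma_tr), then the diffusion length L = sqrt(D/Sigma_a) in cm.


D = 1 / (3 * Sigma_tr) = 1 / (3 * 1.603) = 0.2079434 cm
L = sqrt(D / Sigma_a)
L = sqrt(0.2079434 / 0.0983)
L = 1.4544 cm

1.4544


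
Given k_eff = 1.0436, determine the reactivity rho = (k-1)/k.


rho = (k_eff - 1) / k_eff
rho = (1.0436 - 1) / 1.0436
rho = 0.041778

0.041778


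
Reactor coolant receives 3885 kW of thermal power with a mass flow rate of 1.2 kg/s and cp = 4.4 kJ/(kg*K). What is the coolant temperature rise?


dT = Q / (m_dot * cp)
dT = 3885 / (1.2 * 4.4)
dT = 735.80 C

735.80


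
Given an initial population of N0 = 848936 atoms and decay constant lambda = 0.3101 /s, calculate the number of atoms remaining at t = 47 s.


N = N0 * exp(-lambda * t)
N = 848936 * exp(-0.3101 * 47)
N = 0.39734

0.39734


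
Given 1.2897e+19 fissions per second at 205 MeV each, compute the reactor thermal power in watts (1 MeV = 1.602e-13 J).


P = fission_rate * E_MeV * 1.602e-13
P = 1.2897e+19 * 205 * 1.602e-13
P = 4.2355e+08 W

4.2355e+08


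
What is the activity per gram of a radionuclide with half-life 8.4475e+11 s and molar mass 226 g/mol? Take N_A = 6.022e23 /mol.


lambda = ln(2) / t_half = ln(2) / 8.4475e+11 = 8.205353e-13 /s
SA = lambda * N_A / M
SA = 8.205353e-13 * 6.022e23 / 226
SA = 2.1864e+09 Bq/g

2.1864e+09


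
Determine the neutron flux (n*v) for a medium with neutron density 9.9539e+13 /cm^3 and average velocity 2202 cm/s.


phi = n * v
phi = 9.9539e+13 * 2202
phi = 2.1918e+17 /cm^2/s

2.1918e+17


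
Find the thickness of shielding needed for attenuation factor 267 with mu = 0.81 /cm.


x = ln(factor) / mu
x = ln(267) / 0.81
x = 6.8978 cm

6.8978


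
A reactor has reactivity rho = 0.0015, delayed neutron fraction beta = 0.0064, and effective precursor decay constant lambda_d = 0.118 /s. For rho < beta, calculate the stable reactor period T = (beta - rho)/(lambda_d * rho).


T = (beta - rho) / (lambda_d * rho)
T = (0.0064 - 0.0015) / (0.118 * 0.0015)
T = 27.684 s

27.684


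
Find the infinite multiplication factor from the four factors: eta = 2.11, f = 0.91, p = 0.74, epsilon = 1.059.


k_inf = eta * f * p * epsilon
k_inf = 2.11 * 0.91 * 0.74 * 1.059
k_inf = 1.5047

1.5047


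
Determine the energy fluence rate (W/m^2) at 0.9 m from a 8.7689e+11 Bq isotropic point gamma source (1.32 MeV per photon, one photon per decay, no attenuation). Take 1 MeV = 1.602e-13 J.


psi = A * E * 1.602e-13 / (4*pi*r^2)
psi = 8.7689e+11 * 1.32 * 1.602e-13 / (4*pi*0.9^2)
psi = 0.018217 W/m^2

0.018217


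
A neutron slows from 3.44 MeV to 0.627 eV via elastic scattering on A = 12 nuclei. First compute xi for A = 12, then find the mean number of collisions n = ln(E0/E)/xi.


xi = 1 + (A-1)^2/(2A)*ln((A-1)/(A+1)) = 0.1577690 (for A = 12)
n = ln(E0/E) / xi
n = ln(3.44e6 / 0.627) / 0.1577690
n = ln(5.486443e+06) / 0.1577690 = 98.358

98.358


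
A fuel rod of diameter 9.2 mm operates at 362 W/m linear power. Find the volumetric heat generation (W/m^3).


r = D / 2 / 1000 = 9.2 / 2 / 1000 = 0.0046 m
q''' = q' / (pi * r^2)
q''' = 362 / (pi * 0.0046^2)
q''' = 5.4456e+06 W/m^3

5.4456e+06


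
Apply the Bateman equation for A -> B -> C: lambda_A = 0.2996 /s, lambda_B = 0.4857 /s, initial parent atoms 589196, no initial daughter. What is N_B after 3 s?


N_B(t) = lambda_A * N_A0 / (lambda_B - lambda_A) * [exp(-lambda_A*t) - exp(-lambda_B*t)]
exp(-0.2996*3) = 0.4070578; exp(-0.4857*3) = 0.2329107
N_B = 0.2996 * 589196 / (0.4857 - 0.2996) * (0.4070578 - 0.2329107)
N_B = 165185

165185


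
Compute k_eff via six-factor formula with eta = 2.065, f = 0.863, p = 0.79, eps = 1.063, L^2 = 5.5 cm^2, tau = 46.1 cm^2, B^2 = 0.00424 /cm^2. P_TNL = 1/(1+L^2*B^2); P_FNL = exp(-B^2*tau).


k_inf = eta*f*p*eps = 2.065*0.863*0.79*1.063 = 1.496550
P_TNL = 1/(1 + L^2*B^2) = 1/(1 + 5.5*0.00424) = 0.9772114
P_FNL = exp(-B^2*tau) = exp(-0.00424*46.1) = 0.8224530
k_eff = k_inf * P_TNL * P_FNL = 1.496550 * 0.9772114 * 0.8224530
k_eff = 1.2028

1.2028


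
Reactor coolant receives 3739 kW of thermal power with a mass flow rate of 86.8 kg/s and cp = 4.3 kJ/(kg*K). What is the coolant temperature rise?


dT = Q / (m_dot * cp)
dT = 3739 / (86.8 * 4.3)
dT = 10.018 C

10.018


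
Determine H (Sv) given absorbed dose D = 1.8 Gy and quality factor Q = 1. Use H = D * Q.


H = D * Q
H = 1.8 * 1
H = 1.8000 Sv

1.8000


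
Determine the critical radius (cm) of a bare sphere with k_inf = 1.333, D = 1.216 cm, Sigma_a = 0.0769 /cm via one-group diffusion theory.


L^2 = D / Sigma_a = 1.216 / 0.0769 = 15.81274 cm^2
B_m^2 = (k_inf - 1) / L^2 = (1.333 - 1) / 15.81274 = 0.02105897 /cm^2
For a bare sphere: B_g = pi/R, so R_c = pi / sqrt(B_m^2)
R_c = pi / sqrt(0.02105897) = 21.649 cm

21.649


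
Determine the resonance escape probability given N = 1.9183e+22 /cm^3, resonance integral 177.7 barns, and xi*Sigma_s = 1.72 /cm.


p = exp(-N * I * 1e-24 / (xi*Sigma_s))
p = exp(-1.9183e+22 * 177.7 * 1e-24 / 1.72)
p = 0.13781

0.13781


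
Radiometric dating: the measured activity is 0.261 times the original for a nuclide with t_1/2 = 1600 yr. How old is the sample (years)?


lambda = ln(2) / t_half = ln(2) / 1600 = 4.332170e-04 /yr
t = -ln(A/A0) / lambda
t = -ln(0.261) / 4.332170e-04
t = 3100.6 yr

3100.6


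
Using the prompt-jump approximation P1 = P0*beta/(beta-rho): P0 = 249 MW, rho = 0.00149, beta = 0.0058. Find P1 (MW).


P1/P0 = beta / (beta - rho)
P1/P0 = 0.0058 / (0.0058 - 0.00149) = 1.345708
P1 = 249 * 1.345708 = 335.08 MW

335.08


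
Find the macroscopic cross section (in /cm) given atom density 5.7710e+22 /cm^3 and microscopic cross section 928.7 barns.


Sigma = N * sigma_barns * 1e-24
Sigma = 5.7710e+22 * 928.7 * 1e-24
Sigma = 53.595 /cm

53.595


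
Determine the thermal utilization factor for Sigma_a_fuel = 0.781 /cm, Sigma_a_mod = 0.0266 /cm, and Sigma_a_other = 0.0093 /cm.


f = Sigma_a_fuel / (Sigma_a_fuel + Sigma_a_mod + Sigma_a_other)
f = 0.781 / (0.781 + 0.0266 + 0.0093)
f = 0.95605

0.95605


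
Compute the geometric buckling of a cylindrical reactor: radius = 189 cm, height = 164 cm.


B^2 = (2.405/R)^2 + (pi/H)^2
B^2 = (2.405/189)^2 + (pi/164)^2
B^2 = 5.2888e-04 /cm^2

5.2888e-04


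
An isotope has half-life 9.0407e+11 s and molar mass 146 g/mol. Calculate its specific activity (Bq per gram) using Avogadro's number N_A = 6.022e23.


lambda = ln(2) / t_half = ln(2) / 9.0407e+11 = 7.666964e-13 /s
SA = lambda * N_A / M
SA = 7.666964e-13 * 6.022e23 / 146
SA = 3.1624e+09 Bq/g

3.1624e+09


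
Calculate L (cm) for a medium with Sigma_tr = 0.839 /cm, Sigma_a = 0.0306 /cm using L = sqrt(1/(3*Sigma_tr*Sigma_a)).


D = 1 / (3 * Sigma_tr) = 1 / (3 * 0.839) = 0.3972984 cm
L = sqrt(D / Sigma_a)
L = sqrt(0.3972984 / 0.0306)
L = 3.6033 cm

3.6033


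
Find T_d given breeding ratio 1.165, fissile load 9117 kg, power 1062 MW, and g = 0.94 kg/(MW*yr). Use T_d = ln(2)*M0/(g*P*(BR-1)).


Breeding gain G = BR - 1 = 1.165 - 1 = 0.165
Fissile production rate = g * P * G = 0.94 * 1062 * 0.165 = 164.7162 kg/yr
T_d = ln(2) * M0 / (g * P * G)
T_d = ln(2) * 9117 / 164.7162 = 38.366 yr

38.366


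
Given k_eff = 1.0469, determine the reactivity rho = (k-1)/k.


rho = (k_eff - 1) / k_eff
rho = (1.0469 - 1) / 1.0469
rho = 0.044799

0.044799


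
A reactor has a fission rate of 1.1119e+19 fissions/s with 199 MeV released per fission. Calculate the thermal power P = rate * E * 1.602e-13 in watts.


P = fission_rate * E_MeV * 1.602e-13
P = 1.1119e+19 * 199 * 1.602e-13
P = 3.5447e+08 W

3.5447e+08


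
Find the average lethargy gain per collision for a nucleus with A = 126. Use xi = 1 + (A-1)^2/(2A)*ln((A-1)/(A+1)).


xi = 1 + (A-1)^2/(2A) * ln((A-1)/(A+1))
xi = 1 + (126-1)^2/(2*126) * ln((126-1)/(126 +1))
xi = 0.015789

0.015789


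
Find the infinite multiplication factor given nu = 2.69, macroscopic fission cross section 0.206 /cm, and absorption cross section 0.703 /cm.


k_inf = nu * Sigma_f / Sigma_a
k_inf = 2.69 * 0.206 / 0.703
k_inf = 0.78825

0.78825


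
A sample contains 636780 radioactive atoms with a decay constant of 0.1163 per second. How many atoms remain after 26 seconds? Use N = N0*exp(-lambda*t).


N = N0 * exp(-lambda * t)
N = 636780 * exp(-0.1163 * 26)
N = 30958

30958


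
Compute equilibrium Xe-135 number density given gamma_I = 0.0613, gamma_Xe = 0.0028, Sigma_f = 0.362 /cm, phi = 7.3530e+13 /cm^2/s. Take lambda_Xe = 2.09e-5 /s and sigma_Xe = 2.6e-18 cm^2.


Xe_eq = (gamma_I + gamma_Xe) * Sigma_f * phi / (lambda_Xe + sigma_Xe * phi)
Numerator = (0.0613 + 0.0028) * 0.362 * 7.3530e+13 = 1.706205e+12
Denominator = 2.09e-5 + 2.6e-18 * 7.3530e+13 = 2.120780e-04
Xe_eq = 1.706205e+12 / 2.120780e-04 = 8.0452e+15 /cm^3

8.0452e+15


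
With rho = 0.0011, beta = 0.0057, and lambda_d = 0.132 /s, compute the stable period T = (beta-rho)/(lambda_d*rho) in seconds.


T = (beta - rho) / (lambda_d * rho)
T = (0.0057 - 0.0011) / (0.132 * 0.0011)
T = 31.680 s

31.680


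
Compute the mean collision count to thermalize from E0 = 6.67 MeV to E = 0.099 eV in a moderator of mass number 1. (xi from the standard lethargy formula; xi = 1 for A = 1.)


xi = 1 + (A-1)^2/(2A)*ln((A-1)/(A+1)) = 1 (for A = 1)
n = ln(E0/E) / xi
n = ln(6.67e6 / 0.099) / 1
n = ln(6.737374e+07) / 1 = 18.026

18.026


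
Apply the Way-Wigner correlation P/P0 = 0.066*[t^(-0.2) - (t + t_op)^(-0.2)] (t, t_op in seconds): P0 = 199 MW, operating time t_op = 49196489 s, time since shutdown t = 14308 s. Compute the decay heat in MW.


P/P0 = 0.066 * [t^(-0.2) - (t + t_op)^(-0.2)]
P/P0 = 0.066 * [14308^(-0.2) - (14308 + 49196489)^(-0.2)]
P/P0 = 0.066 * [0.1475313 - 0.02894596] = 0.007826632
P = 199 * 0.007826632 = 1.5575 MW

1.5575


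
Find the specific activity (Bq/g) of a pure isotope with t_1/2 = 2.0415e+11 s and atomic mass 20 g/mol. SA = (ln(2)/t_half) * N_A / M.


lambda = ln(2) / t_half = ln(2) / 2.0415e+11 = 3.395284e-12 /s
SA = lambda * N_A / M
SA = 3.395284e-12 * 6.022e23 / 20
SA = 1.0223e+11 Bq/g

1.0223e+11


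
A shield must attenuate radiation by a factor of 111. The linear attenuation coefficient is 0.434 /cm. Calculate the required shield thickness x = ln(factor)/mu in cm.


x = ln(factor) / mu
x = ln(111) / 0.434
x = 10.851 cm

10.851


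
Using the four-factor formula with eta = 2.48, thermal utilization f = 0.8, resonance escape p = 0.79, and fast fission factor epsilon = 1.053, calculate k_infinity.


k_inf = eta * f * p * epsilon
k_inf = 2.48 * 0.8 * 0.79 * 1.053
k_inf = 1.6504

1.6504


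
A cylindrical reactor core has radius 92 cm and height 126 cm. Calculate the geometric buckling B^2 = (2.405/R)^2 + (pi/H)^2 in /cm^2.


B^2 = (2.405/R)^2 + (pi/H)^2
B^2 = (2.405/92)^2 + (pi/126)^2
B^2 = 0.0013050 /cm^2

0.0013050


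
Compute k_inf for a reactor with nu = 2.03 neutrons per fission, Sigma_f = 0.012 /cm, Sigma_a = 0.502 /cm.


k_inf = nu * Sigma_f / Sigma_a
k_inf = 2.03 * 0.012 / 0.502
k_inf = 0.048526

0.048526


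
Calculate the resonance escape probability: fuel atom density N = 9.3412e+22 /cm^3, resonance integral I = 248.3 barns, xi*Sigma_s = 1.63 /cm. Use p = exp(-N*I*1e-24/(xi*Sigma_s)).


p = exp(-N * I * 1e-24 / (xi*Sigma_s))
p = exp(-9.3412e+22 * 248.3 * 1e-24 / 1.63)
p = 6.6096e-07

6.6096e-07


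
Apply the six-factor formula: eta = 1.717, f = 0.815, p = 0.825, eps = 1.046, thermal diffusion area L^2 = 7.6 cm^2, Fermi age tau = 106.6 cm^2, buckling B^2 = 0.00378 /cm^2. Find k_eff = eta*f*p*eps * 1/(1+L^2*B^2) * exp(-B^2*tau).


k_inf = eta*f*p*eps = 1.717*0.815*0.825*1.046 = 1.207573
P_TNL = 1/(1 + L^2*B^2) = 1/(1 + 7.6*0.00378) = 0.9720743
P_FNL = exp(-B^2*tau) = exp(-0.00378*106.6) = 0.6683469
k_eff = k_inf * P_TNL * P_FNL = 1.207573 * 0.9720743 * 0.6683469
k_eff = 0.78454

0.78454


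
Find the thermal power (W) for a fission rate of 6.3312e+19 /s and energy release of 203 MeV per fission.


P = fission_rate * E_MeV * 1.602e-13
P = 6.3312e+19 * 203 * 1.602e-13
P = 2.0589e+09 W

2.0589e+09


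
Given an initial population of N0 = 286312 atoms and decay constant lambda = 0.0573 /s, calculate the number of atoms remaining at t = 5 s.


N = N0 * exp(-lambda * t)
N = 286312 * exp(-0.0573 * 5)
N = 214988

214988


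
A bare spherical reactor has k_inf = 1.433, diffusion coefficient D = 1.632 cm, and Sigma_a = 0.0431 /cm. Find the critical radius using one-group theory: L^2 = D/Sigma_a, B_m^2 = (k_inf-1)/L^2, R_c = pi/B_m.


L^2 = D / Sigma_a = 1.632 / 0.0431 = 37.86543 cm^2
B_m^2 = (k_inf - 1) / L^2 = (1.433 - 1) / 37.86543 = 0.01143523 /cm^2
For a bare sphere: B_g = pi/R, so R_c = pi / sqrt(B_m^2)
R_c = pi / sqrt(0.01143523) = 29.378 cm

29.378


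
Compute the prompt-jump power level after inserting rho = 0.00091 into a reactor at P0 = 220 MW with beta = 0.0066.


P1/P0 = beta / (beta - rho)
P1/P0 = 0.0066 / (0.0066 - 0.00091) = 1.159930
P1 = 220 * 1.159930 = 255.18 MW

255.18


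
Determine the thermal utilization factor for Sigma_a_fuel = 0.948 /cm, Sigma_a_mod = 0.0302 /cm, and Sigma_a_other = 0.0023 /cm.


f = Sigma_a_fuel / (Sigma_a_fuel + Sigma_a_mod + Sigma_a_other)
f = 0.948 / (0.948 + 0.0302 + 0.0023)
f = 0.96685

0.96685


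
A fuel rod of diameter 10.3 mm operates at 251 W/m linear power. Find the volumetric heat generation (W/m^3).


r = D / 2 / 1000 = 10.3 / 2 / 1000 = 0.00515 m
q''' = q' / (pi * r^2)
q''' = 251 / (pi * 0.00515^2)
q''' = 3.0124e+06 W/m^3

3.0124e+06


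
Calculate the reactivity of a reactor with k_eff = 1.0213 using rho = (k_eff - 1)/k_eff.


rho = (k_eff - 1) / k_eff
rho = (1.0213 - 1) / 1.0213
rho = 0.020856

0.020856


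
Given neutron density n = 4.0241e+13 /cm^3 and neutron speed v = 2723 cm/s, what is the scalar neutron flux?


phi = n * v
phi = 4.0241e+13 * 2723
phi = 1.0958e+17 /cm^2/s

1.0958e+17


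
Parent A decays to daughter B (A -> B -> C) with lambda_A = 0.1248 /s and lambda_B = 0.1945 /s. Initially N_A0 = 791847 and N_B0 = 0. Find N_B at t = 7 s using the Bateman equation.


N_B(t) = lambda_A * N_A0 / (lambda_B - lambda_A) * [exp(-lambda_A*t) - exp(-lambda_B*t)]
exp(-0.1248*7) = 0.4174460; exp(-0.1945*7) = 0.2562761
N_B = 0.1248 * 791847 / (0.1945 - 0.1248) * (0.4174460 - 0.2562761)
N_B = 228511

228511


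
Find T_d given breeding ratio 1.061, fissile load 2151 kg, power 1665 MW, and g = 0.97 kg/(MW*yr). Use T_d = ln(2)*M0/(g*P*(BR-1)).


Breeding gain G = BR - 1 = 1.061 - 1 = 0.061
Fissile production rate = g * P * G = 0.97 * 1665 * 0.061 = 98.51805 kg/yr
T_d = ln(2) * M0 / (g * P * G)
T_d = ln(2) * 2151 / 98.51805 = 15.134 yr

15.134


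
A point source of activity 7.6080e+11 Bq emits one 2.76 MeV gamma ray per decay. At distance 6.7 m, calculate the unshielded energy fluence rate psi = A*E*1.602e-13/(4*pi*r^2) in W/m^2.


psi = A * E * 1.602e-13 / (4*pi*r^2)
psi = 7.6080e+11 * 2.76 * 1.602e-13 / (4*pi*6.7^2)
psi = 5.9632e-04 W/m^2

5.9632e-04


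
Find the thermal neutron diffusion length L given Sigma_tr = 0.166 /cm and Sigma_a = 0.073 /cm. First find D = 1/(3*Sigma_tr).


D = 1 / (3 * Sigma_tr) = 1 / (3 * 0.166) = 2.008032 cm
L = sqrt(D / Sigma_a)
L = sqrt(2.008032 / 0.073)
L = 5.2447 cm

5.2447


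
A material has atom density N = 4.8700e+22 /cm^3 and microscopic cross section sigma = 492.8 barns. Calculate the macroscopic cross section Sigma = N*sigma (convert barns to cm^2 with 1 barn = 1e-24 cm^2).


Sigma = N * sigma_barns * 1e-24
Sigma = 4.8700e+22 * 492.8 * 1e-24
Sigma = 23.999 /cm

23.999


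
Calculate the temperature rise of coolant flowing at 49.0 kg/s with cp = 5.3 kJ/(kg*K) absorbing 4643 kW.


dT = Q / (m_dot * cp)
dT = 4643 / (49.0 * 5.3)
dT = 17.878 C

17.878


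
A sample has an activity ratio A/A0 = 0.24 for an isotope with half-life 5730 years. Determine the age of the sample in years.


lambda = ln(2) / t_half = ln(2) / 5730 = 1.209681e-04 /yr
t = -ln(A/A0) / lambda
t = -ln(0.24) / 1.209681e-04
t = 11797 yr

11797


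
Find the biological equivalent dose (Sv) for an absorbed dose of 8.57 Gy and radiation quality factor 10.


H = D * Q
H = 8.57 * 10
H = 85.700 Sv

85.700


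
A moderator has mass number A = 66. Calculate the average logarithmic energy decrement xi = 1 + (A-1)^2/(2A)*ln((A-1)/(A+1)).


xi = 1 + (A-1)^2/(2A) * ln((A-1)/(A+1))
xi = 1 + (66-1)^2/(2*66) * ln((66-1)/(66 +1))
xi = 0.029999

0.029999


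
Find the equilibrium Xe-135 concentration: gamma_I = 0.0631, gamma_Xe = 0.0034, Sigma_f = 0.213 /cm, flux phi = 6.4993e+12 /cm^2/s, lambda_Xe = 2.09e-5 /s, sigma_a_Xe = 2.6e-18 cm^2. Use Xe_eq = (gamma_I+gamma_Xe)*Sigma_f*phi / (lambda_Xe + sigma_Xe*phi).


Xe_eq = (gamma_I + gamma_Xe) * Sigma_f * phi / (lambda_Xe + sigma_Xe * phi)
Numerator = (0.0631 + 0.0034) * 0.213 * 6.4993e+12 = 9.205933e+10
Denominator = 2.09e-5 + 2.6e-18 * 6.4993e+12 = 3.779818e-05
Xe_eq = 9.205933e+10 / 3.779818e-05 = 2.4355e+15 /cm^3

2.4355e+15


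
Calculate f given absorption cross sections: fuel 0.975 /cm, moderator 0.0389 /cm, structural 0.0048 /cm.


f = Sigma_a_fuel / (Sigma_a_fuel + Sigma_a_mod + Sigma_a_other)
f = 0.975 / (0.975 + 0.0389 + 0.0048)
f = 0.95710

0.95710


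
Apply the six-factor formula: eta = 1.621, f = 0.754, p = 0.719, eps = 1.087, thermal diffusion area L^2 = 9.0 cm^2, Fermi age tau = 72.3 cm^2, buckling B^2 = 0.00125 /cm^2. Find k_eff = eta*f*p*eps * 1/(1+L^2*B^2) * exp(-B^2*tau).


k_inf = eta*f*p*eps = 1.621*0.754*0.719*1.087 = 0.9552406
P_TNL = 1/(1 + L^2*B^2) = 1/(1 + 9.0*0.00125) = 0.9888752
P_FNL = exp(-B^2*tau) = exp(-0.00125*72.3) = 0.9135885
k_eff = k_inf * P_TNL * P_FNL = 0.9552406 * 0.9888752 * 0.9135885
k_eff = 0.86299

0.86299


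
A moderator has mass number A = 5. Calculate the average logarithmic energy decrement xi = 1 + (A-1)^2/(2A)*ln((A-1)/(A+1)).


xi = 1 + (A-1)^2/(2A) * ln((A-1)/(A+1))
xi = 1 + (5-1)^2/(2*5) * ln((5-1)/(5 +1))
xi = 0.35126

0.35126


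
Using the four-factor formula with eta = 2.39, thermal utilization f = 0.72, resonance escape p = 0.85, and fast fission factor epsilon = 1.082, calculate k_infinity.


k_inf = eta * f * p * epsilon
k_inf = 2.39 * 0.72 * 0.85 * 1.082
k_inf = 1.5826

1.5826


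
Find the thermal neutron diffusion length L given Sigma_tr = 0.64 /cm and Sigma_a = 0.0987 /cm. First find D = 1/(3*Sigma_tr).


D = 1 / (3 * Sigma_tr) = 1 / (3 * 0.64) = 0.5208333 cm
L = sqrt(D / Sigma_a)
L = sqrt(0.5208333 / 0.0987)
L = 2.2972 cm

2.2972


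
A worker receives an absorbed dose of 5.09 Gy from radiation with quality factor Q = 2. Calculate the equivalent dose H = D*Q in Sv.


H = D * Q
H = 5.09 * 2
H = 10.180 Sv

10.180


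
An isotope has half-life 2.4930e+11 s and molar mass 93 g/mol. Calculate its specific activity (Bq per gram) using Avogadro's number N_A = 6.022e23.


lambda = ln(2) / t_half = ln(2) / 2.4930e+11 = 2.780374e-12 /s
SA = lambda * N_A / M
SA = 2.780374e-12 * 6.022e23 / 93
SA = 1.8004e+10 Bq/g

1.8004e+10


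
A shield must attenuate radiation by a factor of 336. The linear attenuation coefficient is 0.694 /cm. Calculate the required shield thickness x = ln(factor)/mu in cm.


x = ln(factor) / mu
x = ln(336) / 0.694
x = 8.3820 cm

8.3820


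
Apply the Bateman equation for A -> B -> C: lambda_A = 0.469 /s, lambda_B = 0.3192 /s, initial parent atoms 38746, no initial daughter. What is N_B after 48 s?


N_B(t) = lambda_A * N_A0 / (lambda_B - lambda_A) * [exp(-lambda_A*t) - exp(-lambda_B*t)]
exp(-0.469*48) = 1.671716e-10; exp(-0.3192*48) = 2.217756e-07
N_B = 0.469 * 38746 / (0.3192 - 0.469) * (1.671716e-10 - 2.217756e-07)
N_B = 0.026883

0.026883


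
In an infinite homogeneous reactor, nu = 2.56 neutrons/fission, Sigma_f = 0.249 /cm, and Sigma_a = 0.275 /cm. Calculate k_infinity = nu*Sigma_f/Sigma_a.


k_inf = nu * Sigma_f / Sigma_a
k_inf = 2.56 * 0.249 / 0.275
k_inf = 2.3180

2.3180


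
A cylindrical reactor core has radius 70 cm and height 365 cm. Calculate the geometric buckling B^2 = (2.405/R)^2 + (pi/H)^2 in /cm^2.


B^2 = (2.405/R)^2 + (pi/H)^2
B^2 = (2.405/70)^2 + (pi/365)^2
B^2 = 0.0012545 /cm^2

0.0012545


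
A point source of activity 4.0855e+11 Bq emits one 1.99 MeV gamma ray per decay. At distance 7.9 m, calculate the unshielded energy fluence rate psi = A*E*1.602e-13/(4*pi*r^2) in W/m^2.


psi = A * E * 1.602e-13 / (4*pi*r^2)
psi = 4.0855e+11 * 1.99 * 1.602e-13 / (4*pi*7.9^2)
psi = 1.6607e-04 W/m^2

1.6607e-04


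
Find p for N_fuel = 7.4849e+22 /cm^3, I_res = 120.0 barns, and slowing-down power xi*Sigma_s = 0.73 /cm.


p = exp(-N * I * 1e-24 / (xi*Sigma_s))
p = exp(-7.4849e+22 * 120.0 * 1e-24 / 0.73)
p = 4.5338e-06

4.5338e-06


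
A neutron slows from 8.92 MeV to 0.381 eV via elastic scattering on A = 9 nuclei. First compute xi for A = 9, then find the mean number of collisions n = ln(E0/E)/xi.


xi = 1 + (A-1)^2/(2A)*ln((A-1)/(A+1)) = 0.2066007 (for A = 9)
n = ln(E0/E) / xi
n = ln(8.92e6 / 0.381) / 0.2066007
n = ln(2.341207e+07) / 0.2066007 = 82.133

82.133


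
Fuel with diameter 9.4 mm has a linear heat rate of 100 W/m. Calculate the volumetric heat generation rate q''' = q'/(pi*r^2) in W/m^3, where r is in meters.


r = D / 2 / 1000 = 9.4 / 2 / 1000 = 0.0047 m
q''' = q' / (pi * r^2)
q''' = 100 / (pi * 0.0047^2)
q''' = 1.4410e+06 W/m^3

1.4410e+06


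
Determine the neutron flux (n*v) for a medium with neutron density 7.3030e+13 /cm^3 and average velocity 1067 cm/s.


phi = n * v
phi = 7.3030e+13 * 1067
phi = 7.7923e+16 /cm^2/s

7.7923e+16


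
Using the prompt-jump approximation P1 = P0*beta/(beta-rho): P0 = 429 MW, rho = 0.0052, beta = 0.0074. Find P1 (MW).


P1/P0 = beta / (beta - rho)
P1/P0 = 0.0074 / (0.0074 - 0.0052) = 3.363636
P1 = 429 * 3.363636 = 1443.0 MW

1443.0


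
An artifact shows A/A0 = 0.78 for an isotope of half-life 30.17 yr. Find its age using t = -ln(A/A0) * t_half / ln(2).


lambda = ln(2) / t_half = ln(2) / 30.17 = 0.02297472 /yr
t = -ln(A/A0) / lambda
t = -ln(0.78) / 0.02297472
t = 10.815 yr

10.815


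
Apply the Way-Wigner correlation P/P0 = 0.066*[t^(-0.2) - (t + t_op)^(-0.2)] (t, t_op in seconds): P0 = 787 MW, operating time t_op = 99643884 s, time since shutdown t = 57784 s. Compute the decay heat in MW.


P/P0 = 0.066 * [t^(-0.2) - (t + t_op)^(-0.2)]
P/P0 = 0.066 * [57784^(-0.2) - (57784 + 99643884)^(-0.2)]
P/P0 = 0.066 * [0.1115934 - 0.02513388] = 0.005706328
P = 787 * 0.005706328 = 4.4909 MW

4.4909


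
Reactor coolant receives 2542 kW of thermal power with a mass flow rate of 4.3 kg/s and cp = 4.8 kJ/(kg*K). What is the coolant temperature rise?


dT = Q / (m_dot * cp)
dT = 2542 / (4.3 * 4.8)
dT = 123.16 C

123.16


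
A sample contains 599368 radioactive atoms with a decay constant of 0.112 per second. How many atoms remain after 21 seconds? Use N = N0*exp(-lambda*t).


N = N0 * exp(-lambda * t)
N = 599368 * exp(-0.112 * 21)
N = 57047

57047


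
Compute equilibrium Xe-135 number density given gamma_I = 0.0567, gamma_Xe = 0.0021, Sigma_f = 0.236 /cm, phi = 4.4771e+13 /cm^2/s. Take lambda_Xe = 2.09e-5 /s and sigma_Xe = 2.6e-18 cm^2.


Xe_eq = (gamma_I + gamma_Xe) * Sigma_f * phi / (lambda_Xe + sigma_Xe * phi)
Numerator = (0.0567 + 0.0021) * 0.236 * 4.4771e+13 = 6.212782e+11
Denominator = 2.09e-5 + 2.6e-18 * 4.4771e+13 = 1.373046e-04
Xe_eq = 6.212782e+11 / 1.373046e-04 = 4.5248e+15 /cm^3

4.5248e+15


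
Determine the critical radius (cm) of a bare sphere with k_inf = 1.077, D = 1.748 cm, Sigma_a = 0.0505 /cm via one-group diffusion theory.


L^2 = D / Sigma_a = 1.748 / 0.0505 = 34.61386 cm^2
B_m^2 = (k_inf - 1) / L^2 = (1.077 - 1) / 34.61386 = 0.002224542 /cm^2
For a bare sphere: B_g = pi/R, so R_c = pi / sqrt(B_m^2)
R_c = pi / sqrt(0.002224542) = 66.608 cm

66.608


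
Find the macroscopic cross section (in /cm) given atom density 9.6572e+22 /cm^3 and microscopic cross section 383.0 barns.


Sigma = N * sigma_barns * 1e-24
Sigma = 9.6572e+22 * 383.0 * 1e-24
Sigma = 36.987 /cm

36.987


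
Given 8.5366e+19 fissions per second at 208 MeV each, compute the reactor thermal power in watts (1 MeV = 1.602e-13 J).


P = fission_rate * E_MeV * 1.602e-13
P = 8.5366e+19 * 208 * 1.602e-13
P = 2.8445e+09 W

2.8445e+09


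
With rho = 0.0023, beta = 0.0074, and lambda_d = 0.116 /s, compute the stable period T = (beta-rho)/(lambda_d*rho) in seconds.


T = (beta - rho) / (lambda_d * rho)
T = (0.0074 - 0.0023) / (0.116 * 0.0023)
T = 19.115 s

19.115


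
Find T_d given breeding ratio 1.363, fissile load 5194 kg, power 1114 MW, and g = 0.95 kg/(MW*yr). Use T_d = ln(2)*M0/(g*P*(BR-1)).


Breeding gain G = BR - 1 = 1.363 - 1 = 0.363
Fissile production rate = g * P * G = 0.95 * 1114 * 0.363 = 384.1629 kg/yr
T_d = ln(2) * M0 / (g * P * G)
T_d = ln(2) * 5194 / 384.1629 = 9.3716 yr

9.3716


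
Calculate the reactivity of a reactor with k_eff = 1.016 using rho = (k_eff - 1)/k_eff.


rho = (k_eff - 1) / k_eff
rho = (1.016 - 1) / 1.016
rho = 0.015748

0.015748


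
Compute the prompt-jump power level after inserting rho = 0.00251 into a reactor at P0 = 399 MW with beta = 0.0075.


P1/P0 = beta / (beta - rho)
P1/P0 = 0.0075 / (0.0075 - 0.00251) = 1.503006
P1 = 399 * 1.503006 = 599.70 MW

599.70


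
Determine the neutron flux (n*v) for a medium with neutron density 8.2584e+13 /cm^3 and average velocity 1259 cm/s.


phi = n * v
phi = 8.2584e+13 * 1259
phi = 1.0397e+17 /cm^2/s

1.0397e+17


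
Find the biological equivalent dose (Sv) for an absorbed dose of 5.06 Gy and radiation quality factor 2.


H = D * Q
H = 5.06 * 2
H = 10.120 Sv

10.120


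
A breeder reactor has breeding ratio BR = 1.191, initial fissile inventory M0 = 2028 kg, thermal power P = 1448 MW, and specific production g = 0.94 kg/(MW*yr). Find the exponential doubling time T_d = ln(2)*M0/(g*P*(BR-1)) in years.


Breeding gain G = BR - 1 = 1.191 - 1 = 0.191
Fissile production rate = g * P * G = 0.94 * 1448 * 0.191 = 259.97392 kg/yr
T_d = ln(2) * M0 / (g * P * G)
T_d = ln(2) * 2028 / 259.97392 = 5.4071 yr

5.4071


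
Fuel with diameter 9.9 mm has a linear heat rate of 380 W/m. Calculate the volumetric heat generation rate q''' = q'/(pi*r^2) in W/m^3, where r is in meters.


r = D / 2 / 1000 = 9.9 / 2 / 1000 = 0.00495 m
q''' = q' / (pi * r^2)
q''' = 380 / (pi * 0.00495^2)
q''' = 4.9365e+06 W/m^3

4.9365e+06


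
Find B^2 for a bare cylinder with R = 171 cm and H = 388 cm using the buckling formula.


B^2 = (2.405/R)^2 + (pi/H)^2
B^2 = (2.405/171)^2 + (pi/388)^2
B^2 = 2.6336e-04 /cm^2

2.6336e-04


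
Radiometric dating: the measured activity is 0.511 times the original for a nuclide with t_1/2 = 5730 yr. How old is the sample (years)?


lambda = ln(2) / t_half = ln(2) / 5730 = 1.209681e-04 /yr
t = -ln(A/A0) / lambda
t = -ln(0.511) / 1.209681e-04
t = 5550.1 yr

5550.1


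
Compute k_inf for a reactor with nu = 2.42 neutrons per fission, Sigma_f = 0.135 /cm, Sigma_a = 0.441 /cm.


k_inf = nu * Sigma_f / Sigma_a
k_inf = 2.42 * 0.135 / 0.441
k_inf = 0.74082

0.74082


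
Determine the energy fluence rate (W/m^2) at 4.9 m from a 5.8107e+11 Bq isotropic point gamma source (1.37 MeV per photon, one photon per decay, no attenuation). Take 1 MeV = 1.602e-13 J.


psi = A * E * 1.602e-13 / (4*pi*r^2)
psi = 5.8107e+11 * 1.37 * 1.602e-13 / (4*pi*4.9^2)
psi = 4.2268e-04 W/m^2

4.2268e-04


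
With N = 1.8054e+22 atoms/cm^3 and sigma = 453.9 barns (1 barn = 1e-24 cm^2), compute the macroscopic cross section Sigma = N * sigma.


Sigma = N * sigma_barns * 1e-24
Sigma = 1.8054e+22 * 453.9 * 1e-24
Sigma = 8.1947 /cm

8.1947


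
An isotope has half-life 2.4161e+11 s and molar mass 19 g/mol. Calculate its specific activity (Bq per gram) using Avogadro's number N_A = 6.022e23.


lambda = ln(2) / t_half = ln(2) / 2.4161e+11 = 2.868868e-12 /s
SA = lambda * N_A / M
SA = 2.868868e-12 * 6.022e23 / 19
SA = 9.0928e+10 Bq/g

9.0928e+10


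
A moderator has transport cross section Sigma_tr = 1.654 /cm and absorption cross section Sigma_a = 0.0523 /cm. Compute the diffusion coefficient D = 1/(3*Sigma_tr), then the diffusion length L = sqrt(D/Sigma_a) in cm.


D = 1 / (3 * Sigma_tr) = 1 / (3 * 1.654) = 0.2015316 cm
L = sqrt(D / Sigma_a)
L = sqrt(0.2015316 / 0.0523)
L = 1.9630 cm

1.9630


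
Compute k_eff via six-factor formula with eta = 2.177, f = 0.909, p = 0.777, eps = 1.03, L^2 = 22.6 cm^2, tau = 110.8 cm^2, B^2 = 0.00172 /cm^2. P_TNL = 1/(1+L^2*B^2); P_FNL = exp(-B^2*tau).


k_inf = eta*f*p*eps = 2.177*0.909*0.777*1.03 = 1.583728
P_TNL = 1/(1 + L^2*B^2) = 1/(1 + 22.6*0.00172) = 0.9625825
P_FNL = exp(-B^2*tau) = exp(-0.00172*110.8) = 0.8264829
k_eff = k_inf * P_TNL * P_FNL = 1.583728 * 0.9625825 * 0.8264829
k_eff = 1.2599

1.2599


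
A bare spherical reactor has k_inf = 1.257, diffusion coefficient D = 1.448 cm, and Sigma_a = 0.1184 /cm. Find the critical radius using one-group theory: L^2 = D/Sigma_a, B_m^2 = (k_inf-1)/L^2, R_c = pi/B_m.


L^2 = D / Sigma_a = 1.448 / 0.1184 = 12.22973 cm^2
B_m^2 = (k_inf - 1) / L^2 = (1.257 - 1) / 12.22973 = 0.02101436 /cm^2
For a bare sphere: B_g = pi/R, so R_c = pi / sqrt(B_m^2)
R_c = pi / sqrt(0.02101436) = 21.672 cm

21.672


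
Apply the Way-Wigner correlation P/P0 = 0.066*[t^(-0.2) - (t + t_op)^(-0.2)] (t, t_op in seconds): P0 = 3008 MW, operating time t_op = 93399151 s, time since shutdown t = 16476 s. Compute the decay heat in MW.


P/P0 = 0.066 * [t^(-0.2) - (t + t_op)^(-0.2)]
P/P0 = 0.066 * [16476^(-0.2) - (16476 + 93399151)^(-0.2)]
P/P0 = 0.066 * [0.1434266 - 0.02546338] = 0.007785573
P = 3008 * 0.007785573 = 23.419 MW

23.419


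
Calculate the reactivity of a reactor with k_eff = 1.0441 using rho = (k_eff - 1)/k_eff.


rho = (k_eff - 1) / k_eff
rho = (1.0441 - 1) / 1.0441
rho = 0.042237

0.042237


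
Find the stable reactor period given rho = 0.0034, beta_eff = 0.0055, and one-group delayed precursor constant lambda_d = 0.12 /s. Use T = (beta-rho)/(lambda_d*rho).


T = (beta - rho) / (lambda_d * rho)
T = (0.0055 - 0.0034) / (0.12 * 0.0034)
T = 5.1471 s

5.1471


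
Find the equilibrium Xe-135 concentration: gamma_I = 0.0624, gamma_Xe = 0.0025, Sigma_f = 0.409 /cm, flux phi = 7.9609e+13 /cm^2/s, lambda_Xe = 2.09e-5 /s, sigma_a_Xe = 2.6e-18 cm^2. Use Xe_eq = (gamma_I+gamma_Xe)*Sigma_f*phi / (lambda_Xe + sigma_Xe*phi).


Xe_eq = (gamma_I + gamma_Xe) * Sigma_f * phi / (lambda_Xe + sigma_Xe * phi)
Numerator = (0.0624 + 0.0025) * 0.409 * 7.9609e+13 = 2.113149e+12
Denominator = 2.09e-5 + 2.6e-18 * 7.9609e+13 = 2.278834e-04
Xe_eq = 2.113149e+12 / 2.278834e-04 = 9.2729e+15 /cm^3

9.2729e+15


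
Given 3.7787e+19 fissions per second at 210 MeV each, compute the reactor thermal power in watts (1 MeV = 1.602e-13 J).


P = fission_rate * E_MeV * 1.602e-13
P = 3.7787e+19 * 210 * 1.602e-13
P = 1.2712e+09 W

1.2712e+09


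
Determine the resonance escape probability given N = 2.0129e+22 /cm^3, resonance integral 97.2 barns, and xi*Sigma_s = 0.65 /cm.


p = exp(-N * I * 1e-24 / (xi*Sigma_s))
p = exp(-2.0129e+22 * 97.2 * 1e-24 / 0.65)
p = 0.049289

0.049289


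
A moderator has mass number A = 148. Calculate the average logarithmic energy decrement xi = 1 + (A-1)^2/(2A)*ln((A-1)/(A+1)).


xi = 1 + (A-1)^2/(2A) * ln((A-1)/(A+1))
xi = 1 + (148-1)^2/(2*148) * ln((148-1)/(148 +1))
xi = 0.013453

0.013453


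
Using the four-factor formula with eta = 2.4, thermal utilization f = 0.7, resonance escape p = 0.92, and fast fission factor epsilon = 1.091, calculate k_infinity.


k_inf = eta * f * p * epsilon
k_inf = 2.4 * 0.7 * 0.92 * 1.091
k_inf = 1.6862

1.6862


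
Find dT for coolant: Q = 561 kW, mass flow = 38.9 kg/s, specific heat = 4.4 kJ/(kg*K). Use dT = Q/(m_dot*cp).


dT = Q / (m_dot * cp)
dT = 561 / (38.9 * 4.4)
dT = 3.2776 C

3.2776


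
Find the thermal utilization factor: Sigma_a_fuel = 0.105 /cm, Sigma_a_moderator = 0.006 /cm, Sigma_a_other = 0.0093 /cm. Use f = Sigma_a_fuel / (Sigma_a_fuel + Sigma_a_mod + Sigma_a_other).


f = Sigma_a_fuel / (Sigma_a_fuel + Sigma_a_mod + Sigma_a_other)
f = 0.105 / (0.105 + 0.006 + 0.0093)
f = 0.87282

0.87282
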